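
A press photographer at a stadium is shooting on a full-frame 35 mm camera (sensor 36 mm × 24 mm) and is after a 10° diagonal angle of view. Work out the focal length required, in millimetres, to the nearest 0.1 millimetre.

Sensor diagonal = √(36² + 24²) = √1872.0000 ≈ 43.2666 mm.
From α = 2·arctan(d/2f) we get f = d / (2·tan(α/2)).
With d = 43.2666 mm and α/2 = 5°, tan(α/2) ≈ 0.08749, so f ≈ 43.2666 / 0.17498 ≈ 247.2698 mm.

247.3 mm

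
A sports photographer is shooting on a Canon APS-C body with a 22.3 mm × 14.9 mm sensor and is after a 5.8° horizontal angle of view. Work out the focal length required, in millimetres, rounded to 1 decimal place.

220.1 mm

From α = 2·arctan(w/2f) we get f = w / (2·tan(α/2)).
With w = 22.3 mm and α/2 = 2.9°, tan(α/2) ≈ 0.05066, so f ≈ 22.3 / 0.10132 ≈ 220.1042 mm.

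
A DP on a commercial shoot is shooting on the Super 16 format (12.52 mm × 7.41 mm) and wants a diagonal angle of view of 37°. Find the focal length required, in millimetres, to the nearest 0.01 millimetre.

Sensor diagonal = √(12.52² + 7.41²) = √211.6585 ≈ 14.5485 mm.
From α = 2·arctan(d/2f) we get f = d / (2·tan(α/2)).
With d = 14.5485 mm and α/2 = 18.5°, tan(α/2) ≈ 0.33460, so f ≈ 14.5485 / 0.66919 ≈ 21.7404 mm.

21.74 mm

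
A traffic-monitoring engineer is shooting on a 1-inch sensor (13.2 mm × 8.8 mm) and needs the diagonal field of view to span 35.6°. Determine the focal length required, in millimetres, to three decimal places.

Sensor diagonal = √(13.2² + 8.8²) = √251.6800 ≈ 15.8644 mm.
From α = 2·arctan(d/2f) we get f = d / (2·tan(α/2)).
With d = 15.8644 mm and α/2 = 17.8°, tan(α/2) ≈ 0.32106, so f ≈ 15.8644 / 0.64213 ≈ 24.7060 mm.

24.706 mm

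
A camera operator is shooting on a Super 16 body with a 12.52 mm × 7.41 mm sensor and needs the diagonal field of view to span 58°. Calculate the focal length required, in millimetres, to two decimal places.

Sensor diagonal = √(12.52² + 7.41²) = √211.6585 ≈ 14.5485 mm.
From α = 2·arctan(d/2f) we get f = d / (2·tan(α/2)).
With d = 14.5485 mm and α/2 = 29°, tan(α/2) ≈ 0.55431, so f ≈ 14.5485 / 1.10862 ≈ 13.1231 mm.

13.12 mm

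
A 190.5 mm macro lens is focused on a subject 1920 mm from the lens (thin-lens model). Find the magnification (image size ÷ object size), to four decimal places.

Thin lens: 1/f = 1/dₒ + 1/dᵢ → 1/dᵢ = 1/190.5 − 1/1920 = 0.0047285 mm⁻¹, so dᵢ ≈ 211.4831 mm.
Magnification m = dᵢ/dₒ = 211.4831/1920 ≈ 0.11015.

0.1101×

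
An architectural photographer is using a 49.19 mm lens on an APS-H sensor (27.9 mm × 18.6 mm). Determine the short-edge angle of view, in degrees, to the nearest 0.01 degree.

21.41°

Angle of view α = 2·arctan(h/2f) with h = 18.6 mm and f = 49.19 mm.
h/2f = 0.18906; arctan(0.18906) ≈ 10.7061°, so α ≈ 21.4123°.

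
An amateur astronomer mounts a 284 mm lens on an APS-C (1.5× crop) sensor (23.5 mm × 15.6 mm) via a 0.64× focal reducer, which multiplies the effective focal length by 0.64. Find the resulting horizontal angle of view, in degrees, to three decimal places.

7.398°

Effective focal length f = 284 × 0.64 = 181.76 mm.
α = 2·arctan(23.5 / (2 × 181.76)) = 2·arctan(0.06465) ≈ 7.3976°.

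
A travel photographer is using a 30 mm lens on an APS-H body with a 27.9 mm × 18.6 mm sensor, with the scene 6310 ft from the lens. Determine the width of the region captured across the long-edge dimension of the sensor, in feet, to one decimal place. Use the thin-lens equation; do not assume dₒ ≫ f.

5868.2 ft

dₒ: 6310 ft × 304.8 mm/ft = 1923287.94 mm.
Similar triangles through the lens centre give W/dₒ = w/dᵢ; with 1/f = 1/dₒ + 1/dᵢ this gives W = w·(dₒ − f)/f.
W = 27.9 mm × (1.92329e+06 − 30) / 30 = 27.9 × 64108.5979 ≈ 1788629.883 mm = 1788629.883/304.8 ft = 5868.21 ft.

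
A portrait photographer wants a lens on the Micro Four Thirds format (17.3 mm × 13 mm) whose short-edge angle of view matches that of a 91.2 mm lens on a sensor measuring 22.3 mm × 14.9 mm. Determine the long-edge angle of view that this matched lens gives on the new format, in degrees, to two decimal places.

12.41°

Equal short-edge AOV ⇒ f₂ = f₁ · 13/14.9 = 91.2 × 0.87248 ≈ 79.5705 mm.
Long-edge AOV on the new format = 2·arctan(17.3 / (2 × 79.5705)) = 2·arctan(0.10871) ≈ 12.4084°.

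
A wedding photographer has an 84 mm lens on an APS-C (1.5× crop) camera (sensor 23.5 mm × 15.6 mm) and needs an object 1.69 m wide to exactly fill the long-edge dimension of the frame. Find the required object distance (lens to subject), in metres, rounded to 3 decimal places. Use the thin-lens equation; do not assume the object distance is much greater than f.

6.125 m

W: 1.69 m = 1690 mm.
Magnification m = w/W = dᵢ/dₒ; combined with 1/f = 1/dₒ + 1/dᵢ this gives dₒ = f·(1 + W/w).
dₒ = 84 mm × (1 + 1690/23.5) = 84 × 72.9149 ≈ 6124.851 mm = 6.12485 m.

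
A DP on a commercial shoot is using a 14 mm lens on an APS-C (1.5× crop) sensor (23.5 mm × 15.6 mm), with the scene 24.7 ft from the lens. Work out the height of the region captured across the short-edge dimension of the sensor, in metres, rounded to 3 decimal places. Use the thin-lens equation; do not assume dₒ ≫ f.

dₒ: 24.7 ft × 304.8 mm/ft = 7528.56 mm.
Similar triangles through the lens centre give W/dₒ = h/dᵢ; with 1/f = 1/dₒ + 1/dᵢ this gives W = h·(dₒ − f)/f.
W = 15.6 mm × (7528.56 − 14) / 14 = 15.6 × 536.7543 ≈ 8373.367 mm = 8.37337 m.

8.373 m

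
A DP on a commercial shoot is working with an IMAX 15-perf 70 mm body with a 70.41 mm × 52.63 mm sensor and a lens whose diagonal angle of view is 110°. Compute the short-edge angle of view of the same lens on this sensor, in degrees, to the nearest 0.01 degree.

Sensor diagonal = √(70.41² + 52.63²) = √7727.4850 ≈ 87.9061 mm.
From the diagonal AOV: f = 87.9061 / (2·tan(55°)) = 87.9061 / 2.85630 ≈ 30.7763 mm.
Short-edge AOV = 2·arctan(52.63 / (2 × 30.7763)) = 2·arctan(0.85504) ≈ 81.0637°.

81.06°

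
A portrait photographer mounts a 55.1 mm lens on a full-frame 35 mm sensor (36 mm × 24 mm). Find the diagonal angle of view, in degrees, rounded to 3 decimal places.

Sensor diagonal = √(36² + 24²) = √1872.0000 ≈ 43.2666 mm.
Angle of view α = 2·arctan(d/2f) with d = 43.2666 mm and f = 55.1 mm.
d/2f = 0.39262; arctan(0.39262) ≈ 21.4359°, so α ≈ 42.8718°.

42.872°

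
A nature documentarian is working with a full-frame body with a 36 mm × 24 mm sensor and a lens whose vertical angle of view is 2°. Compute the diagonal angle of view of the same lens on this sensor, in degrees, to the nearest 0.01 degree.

From the vertical AOV: f = 24 / (2·tan(1°)) = 24 / 0.03491 ≈ 687.4795 mm.
Sensor diagonal = √(36² + 24²) = √1872.0000 ≈ 43.2666 mm.
Diagonal AOV = 2·arctan(43.2666 / (2 × 687.4795)) = 2·arctan(0.03147) ≈ 3.6047°.

3.60°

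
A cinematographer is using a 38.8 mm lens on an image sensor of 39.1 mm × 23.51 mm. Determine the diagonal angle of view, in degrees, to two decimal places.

60.91°

Sensor diagonal = √(39.1² + 23.51²) = √2081.5301 ≈ 45.6238 mm.
Angle of view α = 2·arctan(d/2f) with d = 45.6238 mm and f = 38.8 mm.
d/2f = 0.58794; arctan(0.58794) ≈ 30.4528°, so α ≈ 60.9056°.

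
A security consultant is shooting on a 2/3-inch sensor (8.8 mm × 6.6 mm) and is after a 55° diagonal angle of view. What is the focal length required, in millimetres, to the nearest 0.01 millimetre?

Sensor diagonal = √(8.8² + 6.6²) = √121.0000 ≈ 11.0000 mm.
From α = 2·arctan(d/2f) we get f = d / (2·tan(α/2)).
With d = 11.0000 mm and α/2 = 27.5°, tan(α/2) ≈ 0.52057, so f ≈ 11.0000 / 1.04113 ≈ 10.5654 mm.

10.57 mm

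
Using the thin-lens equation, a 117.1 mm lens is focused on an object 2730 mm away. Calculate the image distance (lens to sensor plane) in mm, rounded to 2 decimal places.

122.35 mm

1/dᵢ = 1/f − 1/dₒ = 1/117.1 − 1/2730 = 0.0081734 mm⁻¹.
dᵢ = 1/0.0081734 ≈ 122.3480 mm.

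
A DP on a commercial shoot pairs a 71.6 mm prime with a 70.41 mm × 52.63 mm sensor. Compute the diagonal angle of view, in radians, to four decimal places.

1.1011 rad

Sensor diagonal = √(70.41² + 52.63²) = √7727.4850 ≈ 87.9061 mm.
Angle of view α = 2·arctan(d/2f) with d = 87.9061 mm and f = 71.6 mm.
d/2f = 0.61387; arctan(0.61387) ≈ 0.5506 rad, so α ≈ 1.1011 rad.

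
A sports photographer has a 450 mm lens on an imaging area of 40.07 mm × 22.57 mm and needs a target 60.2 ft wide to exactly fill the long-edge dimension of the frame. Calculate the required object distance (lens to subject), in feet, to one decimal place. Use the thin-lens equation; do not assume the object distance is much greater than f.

W: 60.2 ft × 304.8 mm/ft = 18348.96 mm.
Magnification m = w/W = dᵢ/dₒ; combined with 1/f = 1/dₒ + 1/dᵢ this gives dₒ = f·(1 + W/w).
dₒ = 450 mm × (1 + 18349/40.07) = 450 × 458.9226 ≈ 206515.179 mm = 206515.179/304.8 ft = 677.543 ft.

677.5 ft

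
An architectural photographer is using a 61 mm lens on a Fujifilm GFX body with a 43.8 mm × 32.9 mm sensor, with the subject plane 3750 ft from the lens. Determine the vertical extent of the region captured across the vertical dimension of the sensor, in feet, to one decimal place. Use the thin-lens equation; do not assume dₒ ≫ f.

2022.4 ft

dₒ: 3750 ft × 304.8 mm/ft = 1142999.96 mm.
Similar triangles through the lens centre give W/dₒ = h/dᵢ; with 1/f = 1/dₒ + 1/dᵢ this gives W = h·(dₒ − f)/f.
W = 32.9 mm × (1.143e+06 − 61) / 61 = 32.9 × 18736.7043 ≈ 616437.572 mm = 616437.572/304.8 ft = 2022.43 ft.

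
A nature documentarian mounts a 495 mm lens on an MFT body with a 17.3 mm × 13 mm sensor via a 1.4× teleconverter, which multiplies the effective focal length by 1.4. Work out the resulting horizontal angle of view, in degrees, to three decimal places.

Effective focal length f = 495 × 1.4 = 693 mm.
α = 2·arctan(17.3 / (2 × 693)) = 2·arctan(0.01248) ≈ 1.4303°.

1.430°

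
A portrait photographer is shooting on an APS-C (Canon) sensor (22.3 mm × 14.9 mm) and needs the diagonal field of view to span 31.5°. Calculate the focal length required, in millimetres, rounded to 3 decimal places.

47.548 mm

Sensor diagonal = √(22.3² + 14.9²) = √719.3000 ≈ 26.8198 mm.
From α = 2·arctan(d/2f) we get f = d / (2·tan(α/2)).
With d = 26.8198 mm and α/2 = 15.75°, tan(α/2) ≈ 0.28203, so f ≈ 26.8198 / 0.56406 ≈ 47.5479 mm.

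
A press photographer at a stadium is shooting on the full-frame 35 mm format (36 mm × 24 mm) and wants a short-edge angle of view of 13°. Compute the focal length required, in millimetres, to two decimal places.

From α = 2·arctan(h/2f) we get f = h / (2·tan(α/2)).
With h = 24 mm and α/2 = 6.5°, tan(α/2) ≈ 0.11394, so f ≈ 24 / 0.22787 ≈ 105.3226 mm.

105.32 mm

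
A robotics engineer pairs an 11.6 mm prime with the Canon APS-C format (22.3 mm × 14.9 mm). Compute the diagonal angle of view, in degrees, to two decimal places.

Sensor diagonal = √(22.3² + 14.9²) = √719.3000 ≈ 26.8198 mm.
Angle of view α = 2·arctan(d/2f) with d = 26.8198 mm and f = 11.6 mm.
d/2f = 1.15602; arctan(1.15602) ≈ 49.1391°, so α ≈ 98.2782°.

98.28°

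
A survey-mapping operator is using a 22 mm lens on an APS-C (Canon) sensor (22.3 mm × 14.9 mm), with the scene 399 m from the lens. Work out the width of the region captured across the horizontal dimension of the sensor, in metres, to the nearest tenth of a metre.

dₒ: 399 m = 399000 mm.
Similar triangles through the lens centre give W/dₒ = w/dᵢ; with 1/f = 1/dₒ + 1/dᵢ this gives W = w·(dₒ − f)/f.
W = 22.3 mm × (399000 − 22) / 22 = 22.3 × 18135.3636 ≈ 404418.609 mm = 404.419 m.

404.4 m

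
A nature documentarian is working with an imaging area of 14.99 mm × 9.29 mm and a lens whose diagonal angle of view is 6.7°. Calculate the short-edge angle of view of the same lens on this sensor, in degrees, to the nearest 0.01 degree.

Sensor diagonal = √(14.99² + 9.29²) = √311.0042 ≈ 17.6353 mm.
From the diagonal AOV: f = 17.6353 / (2·tan(3.35°)) = 17.6353 / 0.11707 ≈ 150.6384 mm.
Short-edge AOV = 2·arctan(9.29 / (2 × 150.6384)) = 2·arctan(0.03084) ≈ 3.5324°.

3.53°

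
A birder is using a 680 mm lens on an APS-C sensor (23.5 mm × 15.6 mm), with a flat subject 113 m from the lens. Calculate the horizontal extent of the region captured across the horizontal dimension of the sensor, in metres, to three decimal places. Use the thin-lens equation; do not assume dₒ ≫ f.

3.882 m

dₒ: 113 m = 113000 mm.
Similar triangles through the lens centre give W/dₒ = w/dᵢ; with 1/f = 1/dₒ + 1/dᵢ this gives W = w·(dₒ − f)/f.
W = 23.5 mm × (113000 − 680) / 680 = 23.5 × 165.1765 ≈ 3881.647 mm = 3.88165 m.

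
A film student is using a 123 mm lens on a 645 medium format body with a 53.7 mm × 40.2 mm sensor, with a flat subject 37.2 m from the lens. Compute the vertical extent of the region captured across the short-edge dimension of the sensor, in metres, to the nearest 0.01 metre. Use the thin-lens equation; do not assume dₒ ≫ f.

12.12 m

dₒ: 37.2 m = 37200 mm.
Similar triangles through the lens centre give W/dₒ = h/dᵢ; with 1/f = 1/dₒ + 1/dᵢ this gives W = h·(dₒ − f)/f.
W = 40.2 mm × (37200 − 123) / 123 = 40.2 × 301.4390 ≈ 12117.849 mm = 12.1178 m.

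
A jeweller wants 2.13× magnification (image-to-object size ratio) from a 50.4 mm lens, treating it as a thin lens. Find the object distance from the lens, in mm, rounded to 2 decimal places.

With m = dᵢ/dₒ and 1/f = 1/dₒ + 1/dᵢ, substituting dᵢ = m·dₒ gives 1/f = (1 + 1/m)/dₒ, hence dₒ = f·(1 + 1/m).
dₒ = 50.4 × (1 + 1/2.13) = 50.4 × 1.46948 ≈ 74.062 mm.

74.06 mm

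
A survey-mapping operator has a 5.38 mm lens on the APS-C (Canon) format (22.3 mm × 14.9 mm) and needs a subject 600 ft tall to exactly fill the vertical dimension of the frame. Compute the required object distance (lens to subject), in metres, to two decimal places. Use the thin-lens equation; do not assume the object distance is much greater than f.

W: 600 ft × 304.8 mm/ft = 182879.99 mm.
Magnification m = h/W = dᵢ/dₒ; combined with 1/f = 1/dₒ + 1/dᵢ this gives dₒ = f·(1 + W/h).
dₒ = 5.38 mm × (1 + 182880/14.9) = 5.38 × 12274.8251 ≈ 66038.559 mm = 66.0386 m.

66.04 m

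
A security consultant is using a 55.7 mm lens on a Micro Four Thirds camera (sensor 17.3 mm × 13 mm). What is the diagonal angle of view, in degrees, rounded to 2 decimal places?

Sensor diagonal = √(17.3² + 13²) = √468.2900 ≈ 21.6400 mm.
Angle of view α = 2·arctan(d/2f) with d = 21.6400 mm and f = 55.7 mm.
d/2f = 0.19426; arctan(0.19426) ≈ 10.9931°, so α ≈ 21.9862°.

21.99°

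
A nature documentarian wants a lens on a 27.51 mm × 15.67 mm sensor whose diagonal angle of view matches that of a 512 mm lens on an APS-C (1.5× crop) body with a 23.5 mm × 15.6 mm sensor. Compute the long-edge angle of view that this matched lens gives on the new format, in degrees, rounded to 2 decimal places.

Sensor diagonal = √(23.5² + 15.6²) = √795.6100 ≈ 28.2066 mm.
Sensor diagonal = √(27.51² + 15.67²) = √1002.3490 ≈ 31.6599 mm.
Equal diagonal AOV ⇒ f₂ = f₁ · 31.6599/28.2066 = 512 × 1.12243 ≈ 574.6843 mm.
Long-edge AOV on the new format = 2·arctan(27.51 / (2 × 574.6843)) = 2·arctan(0.02393) ≈ 2.7422°.

2.74°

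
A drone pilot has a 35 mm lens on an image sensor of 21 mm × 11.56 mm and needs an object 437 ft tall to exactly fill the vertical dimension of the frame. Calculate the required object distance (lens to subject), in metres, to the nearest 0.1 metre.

W: 437 ft × 304.8 mm/ft = 133197.60 mm.
Magnification m = h/W = dᵢ/dₒ; combined with 1/f = 1/dₒ + 1/dᵢ this gives dₒ = f·(1 + W/h).
dₒ = 35 mm × (1 + 133198/11.56) = 35 × 11523.2834 ≈ 403314.918 mm = 403.315 m.

403.3 m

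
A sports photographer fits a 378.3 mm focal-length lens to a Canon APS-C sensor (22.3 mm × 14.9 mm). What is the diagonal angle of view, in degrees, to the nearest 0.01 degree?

Sensor diagonal = √(22.3² + 14.9²) = √719.3000 ≈ 26.8198 mm.
Angle of view α = 2·arctan(d/2f) with d = 26.8198 mm and f = 378.3 mm.
d/2f = 0.03545; arctan(0.03545) ≈ 2.0302°, so α ≈ 4.0603°.

4.06°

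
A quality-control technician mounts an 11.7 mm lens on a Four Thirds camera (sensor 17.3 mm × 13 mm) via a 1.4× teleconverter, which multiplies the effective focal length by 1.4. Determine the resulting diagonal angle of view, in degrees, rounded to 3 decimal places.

Effective focal length f = 11.7 × 1.4 = 16.38 mm.
Sensor diagonal = √(17.3² + 13²) = √468.2900 ≈ 21.6400 mm.
α = 2·arctan(21.640 / (2 × 16.38)) = 2·arctan(0.66056) ≈ 66.8945°.

66.894°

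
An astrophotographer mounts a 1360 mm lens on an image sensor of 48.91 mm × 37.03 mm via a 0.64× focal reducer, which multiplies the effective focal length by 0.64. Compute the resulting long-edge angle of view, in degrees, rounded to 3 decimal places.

Effective focal length f = 1360 × 0.64 = 870.4 mm.
α = 2·arctan(48.91 / (2 × 870.4)) = 2·arctan(0.02810) ≈ 3.2187°.

3.219°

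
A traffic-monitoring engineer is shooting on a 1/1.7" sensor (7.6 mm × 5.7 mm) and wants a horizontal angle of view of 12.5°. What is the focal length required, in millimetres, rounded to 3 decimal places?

From α = 2·arctan(w/2f) we get f = w / (2·tan(α/2)).
With w = 7.6 mm and α/2 = 6.25°, tan(α/2) ≈ 0.10952, so f ≈ 7.6 / 0.21904 ≈ 34.6976 mm.

34.698 mm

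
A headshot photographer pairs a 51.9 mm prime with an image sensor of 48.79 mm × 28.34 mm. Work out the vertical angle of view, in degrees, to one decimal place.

30.5°

Angle of view α = 2·arctan(h/2f) with h = 28.34 mm and f = 51.9 mm.
h/2f = 0.27303; arctan(0.27303) ≈ 15.2710°, so α ≈ 30.5420°.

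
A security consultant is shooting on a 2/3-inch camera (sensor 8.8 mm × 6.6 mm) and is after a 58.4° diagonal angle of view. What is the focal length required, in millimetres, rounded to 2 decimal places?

9.84 mm

Sensor diagonal = √(8.8² + 6.6²) = √121.0000 ≈ 11.0000 mm.
From α = 2·arctan(d/2f) we get f = d / (2·tan(α/2)).
With d = 11.0000 mm and α/2 = 29.2°, tan(α/2) ≈ 0.55888, so f ≈ 11.0000 / 1.11776 ≈ 9.8411 mm.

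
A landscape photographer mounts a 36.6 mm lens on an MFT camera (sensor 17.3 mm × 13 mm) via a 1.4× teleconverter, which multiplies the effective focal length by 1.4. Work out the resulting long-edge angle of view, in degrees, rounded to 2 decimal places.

19.16°

Effective focal length f = 36.6 × 1.4 = 51.24 mm.
α = 2·arctan(17.3 / (2 × 51.24)) = 2·arctan(0.16881) ≈ 19.1639°.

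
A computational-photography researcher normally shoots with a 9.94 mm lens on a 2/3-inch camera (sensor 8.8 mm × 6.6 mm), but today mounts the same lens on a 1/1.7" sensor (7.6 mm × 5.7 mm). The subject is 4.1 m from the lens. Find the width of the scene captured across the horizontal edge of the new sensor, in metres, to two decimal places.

The focal length stays 9.94 mm; the relevant sensor dimension is now w = 7.6 mm. Object distance dₒ = 4.1 m = 4100 mm.
Thin-lens field width W = w·(dₒ − f)/f = 7.6 × (4100 − 9.94)/9.94 ≈ 3127.209 mm = 3.12721 m.

3.13 m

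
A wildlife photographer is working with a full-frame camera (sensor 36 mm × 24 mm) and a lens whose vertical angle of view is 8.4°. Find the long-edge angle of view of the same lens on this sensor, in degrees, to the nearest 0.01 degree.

12.57°

From the vertical AOV: f = 24 / (2·tan(4.2°)) = 24 / 0.14687 ≈ 163.4089 mm.
Long-edge AOV = 2·arctan(36 / (2 × 163.4089)) = 2·arctan(0.11015) ≈ 12.5719°.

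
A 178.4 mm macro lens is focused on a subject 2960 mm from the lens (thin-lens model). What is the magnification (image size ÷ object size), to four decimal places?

0.0641×

Thin lens: 1/f = 1/dₒ + 1/dᵢ → 1/dᵢ = 1/178.4 − 1/2960 = 0.0052675 mm⁻¹, so dᵢ ≈ 189.8418 mm.
Magnification m = dᵢ/dₒ = 189.8418/2960 ≈ 0.06414.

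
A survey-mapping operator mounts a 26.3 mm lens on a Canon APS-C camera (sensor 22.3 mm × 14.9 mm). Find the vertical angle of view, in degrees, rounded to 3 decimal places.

Angle of view α = 2·arctan(h/2f) with h = 14.9 mm and f = 26.3 mm.
h/2f = 0.28327; arctan(0.28327) ≈ 15.8158°, so α ≈ 31.6317°.

31.632°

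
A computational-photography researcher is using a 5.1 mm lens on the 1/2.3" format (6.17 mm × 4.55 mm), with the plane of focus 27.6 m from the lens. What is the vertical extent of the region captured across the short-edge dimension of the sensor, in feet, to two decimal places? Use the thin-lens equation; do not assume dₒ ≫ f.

80.77 ft

dₒ: 27.6 m = 27600 mm.
Similar triangles through the lens centre give W/dₒ = h/dᵢ; with 1/f = 1/dₒ + 1/dᵢ this gives W = h·(dₒ − f)/f.
W = 4.55 mm × (27600 − 5.1) / 5.1 = 4.55 × 5410.7647 ≈ 24618.979 mm = 24618.979/304.8 ft = 80.7709 ft.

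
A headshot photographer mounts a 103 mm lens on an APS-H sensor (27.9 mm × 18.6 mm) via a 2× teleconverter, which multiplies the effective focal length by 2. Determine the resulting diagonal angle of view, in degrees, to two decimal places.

Effective focal length f = 103 × 2 = 206 mm.
Sensor diagonal = √(27.9² + 18.6²) = √1124.3700 ≈ 33.5316 mm.
α = 2·arctan(33.532 / (2 × 206)) = 2·arctan(0.08139) ≈ 9.3058°.

9.31°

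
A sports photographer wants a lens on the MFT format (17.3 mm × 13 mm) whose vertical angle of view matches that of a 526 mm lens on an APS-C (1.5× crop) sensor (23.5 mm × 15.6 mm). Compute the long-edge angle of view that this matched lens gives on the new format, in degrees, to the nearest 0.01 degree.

2.26°

Equal vertical AOV ⇒ f₂ = f₁ · 13/15.6 = 526 × 0.83333 ≈ 438.3333 mm.
Long-edge AOV on the new format = 2·arctan(17.3 / (2 × 438.3333)) = 2·arctan(0.01973) ≈ 2.2610°.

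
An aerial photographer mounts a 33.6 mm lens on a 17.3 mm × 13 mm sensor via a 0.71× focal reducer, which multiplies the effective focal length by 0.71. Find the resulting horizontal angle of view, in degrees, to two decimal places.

39.86°

Effective focal length f = 33.6 × 0.71 = 23.856 mm.
α = 2·arctan(17.3 / (2 × 23.856)) = 2·arctan(0.36259) ≈ 39.8605°.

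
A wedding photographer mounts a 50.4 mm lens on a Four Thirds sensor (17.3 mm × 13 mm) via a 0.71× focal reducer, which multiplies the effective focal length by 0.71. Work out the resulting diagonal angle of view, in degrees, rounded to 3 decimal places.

Effective focal length f = 50.4 × 0.71 = 35.784 mm.
Sensor diagonal = √(17.3² + 13²) = √468.2900 ≈ 21.6400 mm.
α = 2·arctan(21.640 / (2 × 35.784)) = 2·arctan(0.30237) ≈ 33.6475°.

33.647°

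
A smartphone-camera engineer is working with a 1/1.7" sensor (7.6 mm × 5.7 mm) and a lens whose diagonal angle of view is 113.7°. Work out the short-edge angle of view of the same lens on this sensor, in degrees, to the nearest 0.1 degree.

85.1°

Sensor diagonal = √(7.6² + 5.7²) = √90.2500 ≈ 9.5000 mm.
From the diagonal AOV: f = 9.5000 / (2·tan(56.85°)) = 9.5000 / 3.06215 ≈ 3.1024 mm.
Short-edge AOV = 2·arctan(5.7 / (2 × 3.1024)) = 2·arctan(0.91864) ≈ 85.1439°.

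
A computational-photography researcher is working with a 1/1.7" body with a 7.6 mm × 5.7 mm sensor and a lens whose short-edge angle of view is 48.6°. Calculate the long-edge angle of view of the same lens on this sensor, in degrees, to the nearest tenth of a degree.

From the short-edge AOV: f = 5.7 / (2·tan(24.3°)) = 5.7 / 0.90303 ≈ 6.3121 mm.
Long-edge AOV = 2·arctan(7.6 / (2 × 6.3121)) = 2·arctan(0.60202) ≈ 62.0978°.

62.1°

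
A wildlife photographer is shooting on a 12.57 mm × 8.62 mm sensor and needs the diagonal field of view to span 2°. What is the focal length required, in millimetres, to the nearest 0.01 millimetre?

Sensor diagonal = √(12.57² + 8.62²) = √232.3093 ≈ 15.2417 mm.
From α = 2·arctan(d/2f) we get f = d / (2·tan(α/2)).
With d = 15.2417 mm and α/2 = 1°, tan(α/2) ≈ 0.01746, so f ≈ 15.2417 / 0.03491 ≈ 436.5981 mm.

436.60 mm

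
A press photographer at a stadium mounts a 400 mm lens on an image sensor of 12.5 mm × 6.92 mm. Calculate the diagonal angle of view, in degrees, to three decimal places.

Sensor diagonal = √(12.5² + 6.92²) = √204.1364 ≈ 14.2876 mm.
Angle of view α = 2·arctan(d/2f) with d = 14.2876 mm and f = 400 mm.
d/2f = 0.01786; arctan(0.01786) ≈ 1.0232°, so α ≈ 2.0463°.

2.046°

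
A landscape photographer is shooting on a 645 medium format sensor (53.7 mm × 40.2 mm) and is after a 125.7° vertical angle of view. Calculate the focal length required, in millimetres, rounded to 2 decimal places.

10.31 mm

From α = 2·arctan(h/2f) we get f = h / (2·tan(α/2)).
With h = 40.2 mm and α/2 = 62.85°, tan(α/2) ≈ 1.94997, so f ≈ 40.2 / 3.89995 ≈ 10.3078 mm.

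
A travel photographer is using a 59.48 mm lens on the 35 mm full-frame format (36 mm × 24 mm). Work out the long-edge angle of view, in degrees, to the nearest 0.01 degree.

Angle of view α = 2·arctan(w/2f) with w = 36 mm and f = 59.48 mm.
w/2f = 0.30262; arctan(0.30262) ≈ 16.8370°, so α ≈ 33.6740°.

33.67°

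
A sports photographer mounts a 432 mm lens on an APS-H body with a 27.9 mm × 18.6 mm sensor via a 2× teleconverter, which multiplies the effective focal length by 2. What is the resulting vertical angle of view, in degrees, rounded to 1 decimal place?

1.2°

Effective focal length f = 432 × 2 = 864 mm.
α = 2·arctan(18.6 / (2 × 864)) = 2·arctan(0.01076) ≈ 1.2334°.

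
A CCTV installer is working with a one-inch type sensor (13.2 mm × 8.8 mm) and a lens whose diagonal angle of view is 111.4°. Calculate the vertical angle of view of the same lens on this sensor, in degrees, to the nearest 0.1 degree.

78.2°

Sensor diagonal = √(13.2² + 8.8²) = √251.6800 ≈ 15.8644 mm.
From the diagonal AOV: f = 15.8644 / (2·tan(55.7°)) = 15.8644 / 2.93189 ≈ 5.4110 mm.
Vertical AOV = 2·arctan(8.8 / (2 × 5.4110)) = 2·arctan(0.81316) ≈ 78.2333°.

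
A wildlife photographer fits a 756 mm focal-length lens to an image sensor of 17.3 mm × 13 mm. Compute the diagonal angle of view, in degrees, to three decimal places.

1.640°

Sensor diagonal = √(17.3² + 13²) = √468.2900 ≈ 21.6400 mm.
Angle of view α = 2·arctan(d/2f) with d = 21.6400 mm and f = 756 mm.
d/2f = 0.01431; arctan(0.01431) ≈ 0.8200°, so α ≈ 1.6399°.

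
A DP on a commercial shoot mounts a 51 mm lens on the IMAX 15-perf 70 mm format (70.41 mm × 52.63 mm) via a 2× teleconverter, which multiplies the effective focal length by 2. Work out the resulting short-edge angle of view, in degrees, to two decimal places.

Effective focal length f = 51 × 2 = 102 mm.
α = 2·arctan(52.63 / (2 × 102)) = 2·arctan(0.25799) ≈ 28.9326°.

28.93°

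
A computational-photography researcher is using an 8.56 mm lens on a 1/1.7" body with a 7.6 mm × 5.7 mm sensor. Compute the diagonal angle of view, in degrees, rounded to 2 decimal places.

58.05°

Sensor diagonal = √(7.6² + 5.7²) = √90.2500 ≈ 9.5000 mm.
Angle of view α = 2·arctan(d/2f) with d = 9.5000 mm and f = 8.56 mm.
d/2f = 0.55491; arctan(0.55491) ≈ 29.0262°, so α ≈ 58.0524°.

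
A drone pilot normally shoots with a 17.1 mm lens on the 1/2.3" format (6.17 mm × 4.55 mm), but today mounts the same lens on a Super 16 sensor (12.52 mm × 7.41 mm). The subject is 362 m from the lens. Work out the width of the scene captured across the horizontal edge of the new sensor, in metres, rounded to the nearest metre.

265 m

The focal length stays 17.1 mm; the relevant sensor dimension is now w = 12.52 mm. Object distance dₒ = 362 m = 362000 mm.
Thin-lens field width W = w·(dₒ − f)/f = 12.52 × (362000 − 17.1)/17.1 ≈ 265030.755 mm = 265.031 m.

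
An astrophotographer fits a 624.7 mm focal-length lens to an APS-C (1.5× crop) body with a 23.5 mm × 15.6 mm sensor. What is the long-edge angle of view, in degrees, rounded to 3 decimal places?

2.155°

Angle of view α = 2·arctan(w/2f) with w = 23.5 mm and f = 624.7 mm.
w/2f = 0.01881; arctan(0.01881) ≈ 1.0776°, so α ≈ 2.1551°.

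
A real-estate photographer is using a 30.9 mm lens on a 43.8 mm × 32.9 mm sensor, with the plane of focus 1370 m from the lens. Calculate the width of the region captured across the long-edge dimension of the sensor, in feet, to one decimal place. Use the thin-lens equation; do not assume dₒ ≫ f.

dₒ: 1370 m = 1.37e+06 mm.
Similar triangles through the lens centre give W/dₒ = w/dᵢ; with 1/f = 1/dₒ + 1/dᵢ this gives W = w·(dₒ − f)/f.
W = 43.8 mm × (1.37e+06 − 30.9) / 30.9 = 43.8 × 44335.5696 ≈ 1941897.948 mm = 1941897.948/304.8 ft = 6371.06 ft.

6371.1 ft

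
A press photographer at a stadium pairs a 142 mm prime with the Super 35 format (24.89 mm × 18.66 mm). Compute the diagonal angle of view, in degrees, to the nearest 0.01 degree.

12.50°

Sensor diagonal = √(24.89² + 18.66²) = √967.7077 ≈ 31.1080 mm.
Angle of view α = 2·arctan(d/2f) with d = 31.1080 mm and f = 142 mm.
d/2f = 0.10954; arctan(0.10954) ≈ 6.2510°, so α ≈ 12.5020°.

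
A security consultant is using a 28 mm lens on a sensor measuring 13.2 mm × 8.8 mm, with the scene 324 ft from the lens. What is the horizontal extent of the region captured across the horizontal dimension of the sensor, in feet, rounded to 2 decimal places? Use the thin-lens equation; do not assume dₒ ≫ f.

152.70 ft

dₒ: 324 ft × 304.8 mm/ft = 98755.20 mm.
Similar triangles through the lens centre give W/dₒ = w/dᵢ; with 1/f = 1/dₒ + 1/dᵢ this gives W = w·(dₒ − f)/f.
W = 13.2 mm × (98755.2 − 28) / 28 = 13.2 × 3525.9713 ≈ 46542.821 mm = 46542.821/304.8 ft = 152.7 ft.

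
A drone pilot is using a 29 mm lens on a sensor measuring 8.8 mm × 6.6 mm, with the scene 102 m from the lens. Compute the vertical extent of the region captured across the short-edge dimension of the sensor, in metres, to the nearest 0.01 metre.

23.21 m

dₒ: 102 m = 102000 mm.
Similar triangles through the lens centre give W/dₒ = h/dᵢ; with 1/f = 1/dₒ + 1/dᵢ this gives W = h·(dₒ − f)/f.
W = 6.6 mm × (102000 − 29) / 29 = 6.6 × 3516.2414 ≈ 23207.193 mm = 23.2072 m.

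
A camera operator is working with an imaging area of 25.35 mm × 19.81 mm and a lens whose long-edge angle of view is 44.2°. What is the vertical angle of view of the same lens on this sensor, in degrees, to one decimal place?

From the long-edge AOV: f = 25.35 / (2·tan(22.1°)) = 25.35 / 0.81212 ≈ 31.2148 mm.
Vertical AOV = 2·arctan(19.81 / (2 × 31.2148)) = 2·arctan(0.31732) ≈ 35.2103°.

35.2°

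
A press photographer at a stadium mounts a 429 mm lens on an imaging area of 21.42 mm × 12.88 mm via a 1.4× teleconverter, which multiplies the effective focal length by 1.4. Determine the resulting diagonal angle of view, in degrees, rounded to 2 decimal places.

2.38°

Effective focal length f = 429 × 1.4 = 600.6 mm.
Sensor diagonal = √(21.42² + 12.88²) = √624.7108 ≈ 24.9942 mm.
α = 2·arctan(24.994 / (2 × 600.6)) = 2·arctan(0.02081) ≈ 2.3840°.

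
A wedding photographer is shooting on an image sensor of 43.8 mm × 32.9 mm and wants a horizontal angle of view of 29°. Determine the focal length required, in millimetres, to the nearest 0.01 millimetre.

From α = 2·arctan(w/2f) we get f = w / (2·tan(α/2)).
With w = 43.8 mm and α/2 = 14.5°, tan(α/2) ≈ 0.25862, so f ≈ 43.8 / 0.51724 ≈ 84.6810 mm.

84.68 mm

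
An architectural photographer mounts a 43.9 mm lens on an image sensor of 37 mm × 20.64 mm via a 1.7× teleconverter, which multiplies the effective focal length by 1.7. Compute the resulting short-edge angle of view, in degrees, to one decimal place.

Effective focal length f = 43.9 × 1.7 = 74.63 mm.
α = 2·arctan(20.64 / (2 × 74.63)) = 2·arctan(0.13828) ≈ 15.7461°.

15.7°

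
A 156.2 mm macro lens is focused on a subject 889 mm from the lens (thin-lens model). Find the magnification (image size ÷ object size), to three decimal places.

0.213×

Thin lens: 1/f = 1/dₒ + 1/dᵢ → 1/dᵢ = 1/156.2 − 1/889 = 0.0052772 mm⁻¹, so dᵢ ≈ 189.4948 mm.
Magnification m = dᵢ/dₒ = 189.4948/889 ≈ 0.21316.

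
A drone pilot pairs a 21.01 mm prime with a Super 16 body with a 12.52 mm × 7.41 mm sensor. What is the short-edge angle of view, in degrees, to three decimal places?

20.002°

Angle of view α = 2·arctan(h/2f) with h = 7.41 mm and f = 21.01 mm.
h/2f = 0.17634; arctan(0.17634) ≈ 10.0010°, so α ≈ 20.0020°.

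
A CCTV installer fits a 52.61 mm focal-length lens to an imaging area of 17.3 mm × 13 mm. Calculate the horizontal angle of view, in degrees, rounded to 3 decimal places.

18.674°

Angle of view α = 2·arctan(w/2f) with w = 17.3 mm and f = 52.61 mm.
w/2f = 0.16442; arctan(0.16442) ≈ 9.3369°, so α ≈ 18.6738°.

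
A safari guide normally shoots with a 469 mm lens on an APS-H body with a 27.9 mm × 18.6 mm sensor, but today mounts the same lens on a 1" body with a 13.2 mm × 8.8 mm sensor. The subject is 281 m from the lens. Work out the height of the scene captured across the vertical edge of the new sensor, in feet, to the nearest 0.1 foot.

17.3 ft

The focal length stays 469 mm; the relevant sensor dimension is now h = 8.8 mm. Object distance dₒ = 281 m = 281000 mm.
Thin-lens field height W = h·(dₒ − f)/f = 8.8 × (281000 − 469)/469 ≈ 5263.695 mm = 5263.695/304.8 ft = 17.2693 ft.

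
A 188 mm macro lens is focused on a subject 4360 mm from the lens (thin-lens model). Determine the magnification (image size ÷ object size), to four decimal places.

Thin lens: 1/f = 1/dₒ + 1/dᵢ → 1/dᵢ = 1/188 − 1/4360 = 0.0050898 mm⁻¹, so dᵢ ≈ 196.4717 mm.
Magnification m = dᵢ/dₒ = 196.4717/4360 ≈ 0.04506.

0.0451×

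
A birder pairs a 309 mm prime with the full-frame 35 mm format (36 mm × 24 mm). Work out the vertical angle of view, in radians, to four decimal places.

Angle of view α = 2·arctan(h/2f) with h = 24 mm and f = 309 mm.
h/2f = 0.03883; arctan(0.03883) ≈ 0.0388 rad, so α ≈ 0.0776 rad.

0.0776 rad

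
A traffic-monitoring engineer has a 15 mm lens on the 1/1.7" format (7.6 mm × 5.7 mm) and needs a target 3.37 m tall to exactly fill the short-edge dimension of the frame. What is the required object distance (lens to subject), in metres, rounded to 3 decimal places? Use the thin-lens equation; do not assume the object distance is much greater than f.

W: 3.37 m = 3370 mm.
Magnification m = h/W = dᵢ/dₒ; combined with 1/f = 1/dₒ + 1/dᵢ this gives dₒ = f·(1 + W/h).
dₒ = 15 mm × (1 + 3370/5.7) = 15 × 592.2281 ≈ 8883.421 mm = 8.88342 m.

8.883 m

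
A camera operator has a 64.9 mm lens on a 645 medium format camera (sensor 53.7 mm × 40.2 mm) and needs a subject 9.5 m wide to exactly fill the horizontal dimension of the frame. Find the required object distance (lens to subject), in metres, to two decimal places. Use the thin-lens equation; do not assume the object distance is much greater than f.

W: 9.5 m = 9500 mm.
Magnification m = w/W = dᵢ/dₒ; combined with 1/f = 1/dₒ + 1/dᵢ this gives dₒ = f·(1 + W/w).
dₒ = 64.9 mm × (1 + 9500/53.7) = 64.9 × 177.9088 ≈ 11546.278 mm = 11.5463 m.

11.55 m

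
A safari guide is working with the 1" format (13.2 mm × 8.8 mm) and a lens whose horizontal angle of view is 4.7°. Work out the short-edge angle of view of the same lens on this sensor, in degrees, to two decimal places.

From the horizontal AOV: f = 13.2 / (2·tan(2.35°)) = 13.2 / 0.08208 ≈ 160.8256 mm.
Short-edge AOV = 2·arctan(8.8 / (2 × 160.8256)) = 2·arctan(0.02736) ≈ 3.1343°.

3.13°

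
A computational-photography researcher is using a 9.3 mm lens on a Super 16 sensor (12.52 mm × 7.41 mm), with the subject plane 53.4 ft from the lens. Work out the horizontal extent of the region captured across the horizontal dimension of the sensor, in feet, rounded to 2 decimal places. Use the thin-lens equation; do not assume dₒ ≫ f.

71.85 ft

dₒ: 53.4 ft × 304.8 mm/ft = 16276.32 mm.
Similar triangles through the lens centre give W/dₒ = w/dᵢ; with 1/f = 1/dₒ + 1/dᵢ this gives W = w·(dₒ − f)/f.
W = 12.52 mm × (16276.3 − 9.3) / 9.3 = 12.52 × 1749.1419 ≈ 21899.256 mm = 21899.256/304.8 ft = 71.848 ft.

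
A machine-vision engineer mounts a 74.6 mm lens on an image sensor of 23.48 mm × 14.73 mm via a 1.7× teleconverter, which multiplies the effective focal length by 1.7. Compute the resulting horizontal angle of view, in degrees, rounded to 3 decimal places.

Effective focal length f = 74.6 × 1.7 = 126.82 mm.
α = 2·arctan(23.48 / (2 × 126.82)) = 2·arctan(0.09257) ≈ 10.5778°.

10.578°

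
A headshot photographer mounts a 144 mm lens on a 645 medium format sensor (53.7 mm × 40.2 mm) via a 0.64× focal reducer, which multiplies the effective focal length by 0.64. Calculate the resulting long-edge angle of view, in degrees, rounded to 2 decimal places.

32.49°

Effective focal length f = 144 × 0.64 = 92.16 mm.
α = 2·arctan(53.7 / (2 × 92.16)) = 2·arctan(0.29134) ≈ 32.4860°.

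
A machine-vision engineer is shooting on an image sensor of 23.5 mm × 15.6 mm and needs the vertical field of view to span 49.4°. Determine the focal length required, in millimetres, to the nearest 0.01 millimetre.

16.96 mm

From α = 2·arctan(h/2f) we get f = h / (2·tan(α/2)).
With h = 15.6 mm and α/2 = 24.7°, tan(α/2) ≈ 0.45995, so f ≈ 15.6 / 0.91990 ≈ 16.9584 mm.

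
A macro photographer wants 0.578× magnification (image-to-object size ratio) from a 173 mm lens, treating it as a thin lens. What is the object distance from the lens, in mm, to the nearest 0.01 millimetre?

472.31 mm

With m = dᵢ/dₒ and 1/f = 1/dₒ + 1/dᵢ, substituting dᵢ = m·dₒ gives 1/f = (1 + 1/m)/dₒ, hence dₒ = f·(1 + 1/m).
dₒ = 173 × (1 + 1/0.578) = 173 × 2.73010 ≈ 472.308 mm.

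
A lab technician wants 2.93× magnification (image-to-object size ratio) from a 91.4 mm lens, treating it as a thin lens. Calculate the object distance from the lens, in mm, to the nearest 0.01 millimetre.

With m = dᵢ/dₒ and 1/f = 1/dₒ + 1/dᵢ, substituting dᵢ = m·dₒ gives 1/f = (1 + 1/m)/dₒ, hence dₒ = f·(1 + 1/m).
dₒ = 91.4 × (1 + 1/2.93) = 91.4 × 1.34130 ≈ 122.595 mm.

122.59 mm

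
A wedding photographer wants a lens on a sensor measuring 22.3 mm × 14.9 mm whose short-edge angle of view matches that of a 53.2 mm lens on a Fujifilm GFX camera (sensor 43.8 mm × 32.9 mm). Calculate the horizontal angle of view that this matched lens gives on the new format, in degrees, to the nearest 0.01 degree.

Equal short-edge AOV ⇒ f₂ = f₁ · 14.9/32.9 = 53.2 × 0.45289 ≈ 24.0936 mm.
Horizontal AOV on the new format = 2·arctan(22.3 / (2 × 24.0936)) = 2·arctan(0.46278) ≈ 49.6673°.

49.67°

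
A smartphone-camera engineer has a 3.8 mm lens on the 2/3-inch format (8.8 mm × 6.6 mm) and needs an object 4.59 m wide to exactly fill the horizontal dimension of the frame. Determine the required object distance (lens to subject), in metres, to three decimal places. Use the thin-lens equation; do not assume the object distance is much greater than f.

1.986 m

W: 4.59 m = 4590 mm.
Magnification m = w/W = dᵢ/dₒ; combined with 1/f = 1/dₒ + 1/dᵢ this gives dₒ = f·(1 + W/w).
dₒ = 3.8 mm × (1 + 4590/8.8) = 3.8 × 522.5909 ≈ 1985.845 mm = 1.98585 m.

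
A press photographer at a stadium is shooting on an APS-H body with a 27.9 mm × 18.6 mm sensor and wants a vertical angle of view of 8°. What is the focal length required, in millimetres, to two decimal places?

133.00 mm

From α = 2·arctan(h/2f) we get f = h / (2·tan(α/2)).
With h = 18.6 mm and α/2 = 4°, tan(α/2) ≈ 0.06993, so f ≈ 18.6 / 0.13985 ≈ 132.9962 mm.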